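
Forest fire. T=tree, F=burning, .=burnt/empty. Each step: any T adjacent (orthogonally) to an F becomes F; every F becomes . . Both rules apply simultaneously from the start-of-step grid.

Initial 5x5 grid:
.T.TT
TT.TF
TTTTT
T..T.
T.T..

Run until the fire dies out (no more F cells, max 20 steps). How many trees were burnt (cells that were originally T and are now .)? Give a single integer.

Step 1: +3 fires, +1 burnt (F count now 3)
Step 2: +2 fires, +3 burnt (F count now 2)
Step 3: +2 fires, +2 burnt (F count now 2)
Step 4: +1 fires, +2 burnt (F count now 1)
Step 5: +2 fires, +1 burnt (F count now 2)
Step 6: +3 fires, +2 burnt (F count now 3)
Step 7: +1 fires, +3 burnt (F count now 1)
Step 8: +0 fires, +1 burnt (F count now 0)
Fire out after step 8
Initially T: 15, now '.': 24
Total burnt (originally-T cells now '.'): 14

Answer: 14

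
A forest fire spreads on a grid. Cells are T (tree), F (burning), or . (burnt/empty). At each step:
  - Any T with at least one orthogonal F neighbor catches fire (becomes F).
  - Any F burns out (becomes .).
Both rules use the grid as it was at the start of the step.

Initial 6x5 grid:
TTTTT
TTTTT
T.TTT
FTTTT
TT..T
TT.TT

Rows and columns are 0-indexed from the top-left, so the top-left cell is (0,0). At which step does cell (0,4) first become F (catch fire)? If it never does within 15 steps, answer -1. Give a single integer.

Step 1: cell (0,4)='T' (+3 fires, +1 burnt)
Step 2: cell (0,4)='T' (+4 fires, +3 burnt)
Step 3: cell (0,4)='T' (+5 fires, +4 burnt)
Step 4: cell (0,4)='T' (+4 fires, +5 burnt)
Step 5: cell (0,4)='T' (+4 fires, +4 burnt)
Step 6: cell (0,4)='T' (+3 fires, +4 burnt)
Step 7: cell (0,4)='F' (+2 fires, +3 burnt)
  -> target ignites at step 7
Step 8: cell (0,4)='.' (+0 fires, +2 burnt)
  fire out at step 8

7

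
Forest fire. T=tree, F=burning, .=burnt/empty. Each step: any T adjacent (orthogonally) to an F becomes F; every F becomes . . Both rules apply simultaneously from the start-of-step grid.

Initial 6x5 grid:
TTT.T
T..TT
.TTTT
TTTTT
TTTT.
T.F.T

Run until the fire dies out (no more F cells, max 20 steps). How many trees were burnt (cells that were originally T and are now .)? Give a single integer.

Answer: 17

Derivation:
Step 1: +1 fires, +1 burnt (F count now 1)
Step 2: +3 fires, +1 burnt (F count now 3)
Step 3: +4 fires, +3 burnt (F count now 4)
Step 4: +5 fires, +4 burnt (F count now 5)
Step 5: +2 fires, +5 burnt (F count now 2)
Step 6: +1 fires, +2 burnt (F count now 1)
Step 7: +1 fires, +1 burnt (F count now 1)
Step 8: +0 fires, +1 burnt (F count now 0)
Fire out after step 8
Initially T: 22, now '.': 25
Total burnt (originally-T cells now '.'): 17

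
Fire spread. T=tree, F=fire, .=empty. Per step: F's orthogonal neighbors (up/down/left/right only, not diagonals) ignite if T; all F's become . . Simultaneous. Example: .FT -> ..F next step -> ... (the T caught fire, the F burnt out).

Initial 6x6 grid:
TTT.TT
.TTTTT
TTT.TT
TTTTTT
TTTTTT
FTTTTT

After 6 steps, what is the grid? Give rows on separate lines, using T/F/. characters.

Step 1: 2 trees catch fire, 1 burn out
  TTT.TT
  .TTTTT
  TTT.TT
  TTTTTT
  FTTTTT
  .FTTTT
Step 2: 3 trees catch fire, 2 burn out
  TTT.TT
  .TTTTT
  TTT.TT
  FTTTTT
  .FTTTT
  ..FTTT
Step 3: 4 trees catch fire, 3 burn out
  TTT.TT
  .TTTTT
  FTT.TT
  .FTTTT
  ..FTTT
  ...FTT
Step 4: 4 trees catch fire, 4 burn out
  TTT.TT
  .TTTTT
  .FT.TT
  ..FTTT
  ...FTT
  ....FT
Step 5: 5 trees catch fire, 4 burn out
  TTT.TT
  .FTTTT
  ..F.TT
  ...FTT
  ....FT
  .....F
Step 6: 4 trees catch fire, 5 burn out
  TFT.TT
  ..FTTT
  ....TT
  ....FT
  .....F
  ......

TFT.TT
..FTTT
....TT
....FT
.....F
......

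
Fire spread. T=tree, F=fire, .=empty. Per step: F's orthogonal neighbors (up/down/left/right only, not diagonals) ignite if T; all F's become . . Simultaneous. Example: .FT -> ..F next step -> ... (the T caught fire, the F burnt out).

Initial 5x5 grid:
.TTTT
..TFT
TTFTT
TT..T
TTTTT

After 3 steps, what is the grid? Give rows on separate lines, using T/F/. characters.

Step 1: 5 trees catch fire, 2 burn out
  .TTFT
  ..F.F
  TF.FT
  TT..T
  TTTTT
Step 2: 5 trees catch fire, 5 burn out
  .TF.F
  .....
  F...F
  TF..T
  TTTTT
Step 3: 4 trees catch fire, 5 burn out
  .F...
  .....
  .....
  F...F
  TFTTT

.F...
.....
.....
F...F
TFTTT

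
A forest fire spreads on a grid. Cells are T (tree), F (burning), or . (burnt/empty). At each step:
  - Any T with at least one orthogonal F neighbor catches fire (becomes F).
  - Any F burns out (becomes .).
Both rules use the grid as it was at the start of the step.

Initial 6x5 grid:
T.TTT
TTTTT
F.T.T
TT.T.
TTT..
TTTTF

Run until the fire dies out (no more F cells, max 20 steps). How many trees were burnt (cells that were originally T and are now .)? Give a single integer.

Step 1: +3 fires, +2 burnt (F count now 3)
Step 2: +5 fires, +3 burnt (F count now 5)
Step 3: +5 fires, +5 burnt (F count now 5)
Step 4: +3 fires, +5 burnt (F count now 3)
Step 5: +2 fires, +3 burnt (F count now 2)
Step 6: +2 fires, +2 burnt (F count now 2)
Step 7: +0 fires, +2 burnt (F count now 0)
Fire out after step 7
Initially T: 21, now '.': 29
Total burnt (originally-T cells now '.'): 20

Answer: 20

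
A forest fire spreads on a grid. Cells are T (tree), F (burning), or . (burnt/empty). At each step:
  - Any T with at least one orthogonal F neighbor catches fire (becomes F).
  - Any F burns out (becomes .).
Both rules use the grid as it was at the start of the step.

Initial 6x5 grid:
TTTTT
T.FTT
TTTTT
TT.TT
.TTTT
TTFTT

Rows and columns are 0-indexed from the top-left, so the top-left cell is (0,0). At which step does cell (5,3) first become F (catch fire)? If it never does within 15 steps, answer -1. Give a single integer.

Step 1: cell (5,3)='F' (+6 fires, +2 burnt)
  -> target ignites at step 1
Step 2: cell (5,3)='.' (+9 fires, +6 burnt)
Step 3: cell (5,3)='.' (+7 fires, +9 burnt)
Step 4: cell (5,3)='.' (+3 fires, +7 burnt)
Step 5: cell (5,3)='.' (+0 fires, +3 burnt)
  fire out at step 5

1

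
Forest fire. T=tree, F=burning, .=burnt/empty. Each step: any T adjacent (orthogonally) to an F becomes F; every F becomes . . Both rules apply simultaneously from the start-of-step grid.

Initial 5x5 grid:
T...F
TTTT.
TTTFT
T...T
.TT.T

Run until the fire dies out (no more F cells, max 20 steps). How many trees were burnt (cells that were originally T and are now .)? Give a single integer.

Step 1: +3 fires, +2 burnt (F count now 3)
Step 2: +3 fires, +3 burnt (F count now 3)
Step 3: +3 fires, +3 burnt (F count now 3)
Step 4: +2 fires, +3 burnt (F count now 2)
Step 5: +1 fires, +2 burnt (F count now 1)
Step 6: +0 fires, +1 burnt (F count now 0)
Fire out after step 6
Initially T: 14, now '.': 23
Total burnt (originally-T cells now '.'): 12

Answer: 12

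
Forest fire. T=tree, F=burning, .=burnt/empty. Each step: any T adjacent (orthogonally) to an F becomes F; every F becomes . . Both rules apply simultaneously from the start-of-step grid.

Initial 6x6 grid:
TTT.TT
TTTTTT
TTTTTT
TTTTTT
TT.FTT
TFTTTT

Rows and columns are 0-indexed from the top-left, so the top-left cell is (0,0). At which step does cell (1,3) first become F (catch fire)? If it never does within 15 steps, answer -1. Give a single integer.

Step 1: cell (1,3)='T' (+6 fires, +2 burnt)
Step 2: cell (1,3)='T' (+7 fires, +6 burnt)
Step 3: cell (1,3)='F' (+7 fires, +7 burnt)
  -> target ignites at step 3
Step 4: cell (1,3)='.' (+5 fires, +7 burnt)
Step 5: cell (1,3)='.' (+5 fires, +5 burnt)
Step 6: cell (1,3)='.' (+2 fires, +5 burnt)
Step 7: cell (1,3)='.' (+0 fires, +2 burnt)
  fire out at step 7

3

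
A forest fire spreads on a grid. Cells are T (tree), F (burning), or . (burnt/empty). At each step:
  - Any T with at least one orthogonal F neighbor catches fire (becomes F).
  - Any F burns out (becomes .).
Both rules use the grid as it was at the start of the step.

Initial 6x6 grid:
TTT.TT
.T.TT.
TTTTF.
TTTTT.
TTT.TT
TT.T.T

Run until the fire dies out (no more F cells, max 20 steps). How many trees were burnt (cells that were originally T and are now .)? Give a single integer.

Answer: 25

Derivation:
Step 1: +3 fires, +1 burnt (F count now 3)
Step 2: +5 fires, +3 burnt (F count now 5)
Step 3: +4 fires, +5 burnt (F count now 4)
Step 4: +5 fires, +4 burnt (F count now 5)
Step 5: +3 fires, +5 burnt (F count now 3)
Step 6: +4 fires, +3 burnt (F count now 4)
Step 7: +1 fires, +4 burnt (F count now 1)
Step 8: +0 fires, +1 burnt (F count now 0)
Fire out after step 8
Initially T: 26, now '.': 35
Total burnt (originally-T cells now '.'): 25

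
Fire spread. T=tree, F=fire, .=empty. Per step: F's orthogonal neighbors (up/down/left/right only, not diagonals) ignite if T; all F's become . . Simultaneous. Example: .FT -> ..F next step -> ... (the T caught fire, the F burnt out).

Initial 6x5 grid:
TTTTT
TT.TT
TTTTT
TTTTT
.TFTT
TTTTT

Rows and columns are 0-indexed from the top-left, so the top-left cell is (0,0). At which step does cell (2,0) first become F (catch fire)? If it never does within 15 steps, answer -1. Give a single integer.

Step 1: cell (2,0)='T' (+4 fires, +1 burnt)
Step 2: cell (2,0)='T' (+6 fires, +4 burnt)
Step 3: cell (2,0)='T' (+6 fires, +6 burnt)
Step 4: cell (2,0)='F' (+4 fires, +6 burnt)
  -> target ignites at step 4
Step 5: cell (2,0)='.' (+4 fires, +4 burnt)
Step 6: cell (2,0)='.' (+3 fires, +4 burnt)
Step 7: cell (2,0)='.' (+0 fires, +3 burnt)
  fire out at step 7

4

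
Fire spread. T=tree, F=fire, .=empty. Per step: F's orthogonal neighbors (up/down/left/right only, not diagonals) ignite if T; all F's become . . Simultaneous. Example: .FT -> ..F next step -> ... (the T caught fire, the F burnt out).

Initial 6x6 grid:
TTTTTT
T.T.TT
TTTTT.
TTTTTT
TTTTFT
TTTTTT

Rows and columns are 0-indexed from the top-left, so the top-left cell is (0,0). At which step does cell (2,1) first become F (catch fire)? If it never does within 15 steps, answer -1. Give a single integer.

Step 1: cell (2,1)='T' (+4 fires, +1 burnt)
Step 2: cell (2,1)='T' (+6 fires, +4 burnt)
Step 3: cell (2,1)='T' (+5 fires, +6 burnt)
Step 4: cell (2,1)='T' (+6 fires, +5 burnt)
Step 5: cell (2,1)='F' (+6 fires, +6 burnt)
  -> target ignites at step 5
Step 6: cell (2,1)='.' (+2 fires, +6 burnt)
Step 7: cell (2,1)='.' (+2 fires, +2 burnt)
Step 8: cell (2,1)='.' (+1 fires, +2 burnt)
Step 9: cell (2,1)='.' (+0 fires, +1 burnt)
  fire out at step 9

5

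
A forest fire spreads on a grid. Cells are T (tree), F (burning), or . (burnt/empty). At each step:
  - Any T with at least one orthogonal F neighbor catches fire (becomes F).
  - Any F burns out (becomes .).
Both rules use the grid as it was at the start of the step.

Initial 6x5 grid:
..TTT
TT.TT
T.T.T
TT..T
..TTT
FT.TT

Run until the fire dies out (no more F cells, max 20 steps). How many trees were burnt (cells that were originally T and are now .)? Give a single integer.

Step 1: +1 fires, +1 burnt (F count now 1)
Step 2: +0 fires, +1 burnt (F count now 0)
Fire out after step 2
Initially T: 19, now '.': 12
Total burnt (originally-T cells now '.'): 1

Answer: 1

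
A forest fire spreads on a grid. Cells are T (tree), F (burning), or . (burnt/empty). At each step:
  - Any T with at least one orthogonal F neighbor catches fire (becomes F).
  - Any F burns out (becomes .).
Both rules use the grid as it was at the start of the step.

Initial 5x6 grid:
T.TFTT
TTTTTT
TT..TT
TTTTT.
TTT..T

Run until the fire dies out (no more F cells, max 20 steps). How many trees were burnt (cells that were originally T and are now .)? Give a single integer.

Answer: 22

Derivation:
Step 1: +3 fires, +1 burnt (F count now 3)
Step 2: +3 fires, +3 burnt (F count now 3)
Step 3: +3 fires, +3 burnt (F count now 3)
Step 4: +4 fires, +3 burnt (F count now 4)
Step 5: +4 fires, +4 burnt (F count now 4)
Step 6: +3 fires, +4 burnt (F count now 3)
Step 7: +2 fires, +3 burnt (F count now 2)
Step 8: +0 fires, +2 burnt (F count now 0)
Fire out after step 8
Initially T: 23, now '.': 29
Total burnt (originally-T cells now '.'): 22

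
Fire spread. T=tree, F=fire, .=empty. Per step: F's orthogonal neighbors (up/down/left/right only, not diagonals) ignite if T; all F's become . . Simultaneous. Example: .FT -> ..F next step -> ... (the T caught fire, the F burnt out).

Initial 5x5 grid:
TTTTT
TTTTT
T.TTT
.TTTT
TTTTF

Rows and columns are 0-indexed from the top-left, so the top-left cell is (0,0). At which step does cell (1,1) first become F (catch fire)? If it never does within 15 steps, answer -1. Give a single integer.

Step 1: cell (1,1)='T' (+2 fires, +1 burnt)
Step 2: cell (1,1)='T' (+3 fires, +2 burnt)
Step 3: cell (1,1)='T' (+4 fires, +3 burnt)
Step 4: cell (1,1)='T' (+5 fires, +4 burnt)
Step 5: cell (1,1)='T' (+2 fires, +5 burnt)
Step 6: cell (1,1)='F' (+2 fires, +2 burnt)
  -> target ignites at step 6
Step 7: cell (1,1)='.' (+2 fires, +2 burnt)
Step 8: cell (1,1)='.' (+2 fires, +2 burnt)
Step 9: cell (1,1)='.' (+0 fires, +2 burnt)
  fire out at step 9

6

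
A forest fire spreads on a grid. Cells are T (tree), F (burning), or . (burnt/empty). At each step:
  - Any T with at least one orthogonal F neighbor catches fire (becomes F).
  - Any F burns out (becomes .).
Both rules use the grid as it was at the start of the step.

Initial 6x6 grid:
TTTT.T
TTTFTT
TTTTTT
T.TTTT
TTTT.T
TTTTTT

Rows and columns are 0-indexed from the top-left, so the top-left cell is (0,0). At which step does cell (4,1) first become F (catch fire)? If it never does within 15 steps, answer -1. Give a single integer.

Step 1: cell (4,1)='T' (+4 fires, +1 burnt)
Step 2: cell (4,1)='T' (+6 fires, +4 burnt)
Step 3: cell (4,1)='T' (+8 fires, +6 burnt)
Step 4: cell (4,1)='T' (+5 fires, +8 burnt)
Step 5: cell (4,1)='F' (+5 fires, +5 burnt)
  -> target ignites at step 5
Step 6: cell (4,1)='.' (+3 fires, +5 burnt)
Step 7: cell (4,1)='.' (+1 fires, +3 burnt)
Step 8: cell (4,1)='.' (+0 fires, +1 burnt)
  fire out at step 8

5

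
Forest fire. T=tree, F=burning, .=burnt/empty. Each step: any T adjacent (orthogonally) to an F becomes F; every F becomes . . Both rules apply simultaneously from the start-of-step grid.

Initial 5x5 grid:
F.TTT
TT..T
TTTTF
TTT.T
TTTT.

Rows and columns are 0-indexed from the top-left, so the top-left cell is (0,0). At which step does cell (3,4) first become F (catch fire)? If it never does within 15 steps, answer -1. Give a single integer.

Step 1: cell (3,4)='F' (+4 fires, +2 burnt)
  -> target ignites at step 1
Step 2: cell (3,4)='.' (+4 fires, +4 burnt)
Step 3: cell (3,4)='.' (+4 fires, +4 burnt)
Step 4: cell (3,4)='.' (+4 fires, +4 burnt)
Step 5: cell (3,4)='.' (+2 fires, +4 burnt)
Step 6: cell (3,4)='.' (+0 fires, +2 burnt)
  fire out at step 6

1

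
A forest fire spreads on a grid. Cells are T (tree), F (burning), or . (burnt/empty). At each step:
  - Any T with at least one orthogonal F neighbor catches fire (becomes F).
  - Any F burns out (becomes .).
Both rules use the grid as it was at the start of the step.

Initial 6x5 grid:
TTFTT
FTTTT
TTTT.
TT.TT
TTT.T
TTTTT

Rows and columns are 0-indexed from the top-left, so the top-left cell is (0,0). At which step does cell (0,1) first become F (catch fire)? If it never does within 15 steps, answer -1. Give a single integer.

Step 1: cell (0,1)='F' (+6 fires, +2 burnt)
  -> target ignites at step 1
Step 2: cell (0,1)='.' (+5 fires, +6 burnt)
Step 3: cell (0,1)='.' (+4 fires, +5 burnt)
Step 4: cell (0,1)='.' (+3 fires, +4 burnt)
Step 5: cell (0,1)='.' (+3 fires, +3 burnt)
Step 6: cell (0,1)='.' (+2 fires, +3 burnt)
Step 7: cell (0,1)='.' (+2 fires, +2 burnt)
Step 8: cell (0,1)='.' (+0 fires, +2 burnt)
  fire out at step 8

1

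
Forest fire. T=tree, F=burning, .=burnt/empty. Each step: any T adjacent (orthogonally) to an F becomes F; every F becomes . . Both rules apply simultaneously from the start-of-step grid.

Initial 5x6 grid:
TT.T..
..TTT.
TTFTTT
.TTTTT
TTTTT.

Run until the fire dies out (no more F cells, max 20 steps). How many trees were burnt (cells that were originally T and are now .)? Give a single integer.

Step 1: +4 fires, +1 burnt (F count now 4)
Step 2: +6 fires, +4 burnt (F count now 6)
Step 3: +6 fires, +6 burnt (F count now 6)
Step 4: +3 fires, +6 burnt (F count now 3)
Step 5: +0 fires, +3 burnt (F count now 0)
Fire out after step 5
Initially T: 21, now '.': 28
Total burnt (originally-T cells now '.'): 19

Answer: 19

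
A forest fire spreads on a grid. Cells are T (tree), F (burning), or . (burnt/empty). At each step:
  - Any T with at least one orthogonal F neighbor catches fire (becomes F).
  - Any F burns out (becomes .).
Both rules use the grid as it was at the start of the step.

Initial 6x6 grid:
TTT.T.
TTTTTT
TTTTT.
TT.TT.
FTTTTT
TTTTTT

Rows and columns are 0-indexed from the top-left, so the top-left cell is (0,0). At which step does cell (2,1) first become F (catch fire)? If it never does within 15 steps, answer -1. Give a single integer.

Step 1: cell (2,1)='T' (+3 fires, +1 burnt)
Step 2: cell (2,1)='T' (+4 fires, +3 burnt)
Step 3: cell (2,1)='F' (+4 fires, +4 burnt)
  -> target ignites at step 3
Step 4: cell (2,1)='.' (+6 fires, +4 burnt)
Step 5: cell (2,1)='.' (+6 fires, +6 burnt)
Step 6: cell (2,1)='.' (+4 fires, +6 burnt)
Step 7: cell (2,1)='.' (+1 fires, +4 burnt)
Step 8: cell (2,1)='.' (+2 fires, +1 burnt)
Step 9: cell (2,1)='.' (+0 fires, +2 burnt)
  fire out at step 9

3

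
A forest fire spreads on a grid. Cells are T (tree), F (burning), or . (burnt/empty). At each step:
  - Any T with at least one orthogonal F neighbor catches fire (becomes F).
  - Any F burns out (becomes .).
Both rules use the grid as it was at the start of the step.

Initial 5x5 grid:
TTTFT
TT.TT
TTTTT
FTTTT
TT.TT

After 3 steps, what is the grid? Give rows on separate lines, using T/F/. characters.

Step 1: 6 trees catch fire, 2 burn out
  TTF.F
  TT.FT
  FTTTT
  .FTTT
  FT.TT
Step 2: 7 trees catch fire, 6 burn out
  TF...
  FT..F
  .FTFT
  ..FTT
  .F.TT
Step 3: 5 trees catch fire, 7 burn out
  F....
  .F...
  ..F.F
  ...FT
  ...TT

F....
.F...
..F.F
...FT
...TT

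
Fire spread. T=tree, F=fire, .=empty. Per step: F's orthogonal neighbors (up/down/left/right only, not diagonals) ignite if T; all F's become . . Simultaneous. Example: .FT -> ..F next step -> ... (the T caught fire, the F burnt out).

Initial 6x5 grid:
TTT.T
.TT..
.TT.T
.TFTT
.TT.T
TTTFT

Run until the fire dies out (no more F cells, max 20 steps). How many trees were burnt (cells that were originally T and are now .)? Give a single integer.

Answer: 18

Derivation:
Step 1: +6 fires, +2 burnt (F count now 6)
Step 2: +6 fires, +6 burnt (F count now 6)
Step 3: +4 fires, +6 burnt (F count now 4)
Step 4: +1 fires, +4 burnt (F count now 1)
Step 5: +1 fires, +1 burnt (F count now 1)
Step 6: +0 fires, +1 burnt (F count now 0)
Fire out after step 6
Initially T: 19, now '.': 29
Total burnt (originally-T cells now '.'): 18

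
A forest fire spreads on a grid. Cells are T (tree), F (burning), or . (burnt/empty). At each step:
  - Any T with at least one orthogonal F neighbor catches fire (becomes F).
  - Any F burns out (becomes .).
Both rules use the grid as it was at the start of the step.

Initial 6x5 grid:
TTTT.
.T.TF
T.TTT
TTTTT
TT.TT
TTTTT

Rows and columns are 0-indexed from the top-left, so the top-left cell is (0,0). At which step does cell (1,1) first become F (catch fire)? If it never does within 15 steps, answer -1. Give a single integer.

Step 1: cell (1,1)='T' (+2 fires, +1 burnt)
Step 2: cell (1,1)='T' (+3 fires, +2 burnt)
Step 3: cell (1,1)='T' (+4 fires, +3 burnt)
Step 4: cell (1,1)='T' (+4 fires, +4 burnt)
Step 5: cell (1,1)='F' (+4 fires, +4 burnt)
  -> target ignites at step 5
Step 6: cell (1,1)='.' (+3 fires, +4 burnt)
Step 7: cell (1,1)='.' (+3 fires, +3 burnt)
Step 8: cell (1,1)='.' (+1 fires, +3 burnt)
Step 9: cell (1,1)='.' (+0 fires, +1 burnt)
  fire out at step 9

5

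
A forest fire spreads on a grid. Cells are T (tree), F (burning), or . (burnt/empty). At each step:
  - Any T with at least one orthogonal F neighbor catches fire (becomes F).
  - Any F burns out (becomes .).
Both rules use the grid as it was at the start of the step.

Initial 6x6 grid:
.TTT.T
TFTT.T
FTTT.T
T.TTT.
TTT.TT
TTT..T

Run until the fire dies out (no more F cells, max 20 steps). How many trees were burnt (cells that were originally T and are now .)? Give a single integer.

Answer: 22

Derivation:
Step 1: +5 fires, +2 burnt (F count now 5)
Step 2: +4 fires, +5 burnt (F count now 4)
Step 3: +5 fires, +4 burnt (F count now 5)
Step 4: +3 fires, +5 burnt (F count now 3)
Step 5: +2 fires, +3 burnt (F count now 2)
Step 6: +1 fires, +2 burnt (F count now 1)
Step 7: +1 fires, +1 burnt (F count now 1)
Step 8: +1 fires, +1 burnt (F count now 1)
Step 9: +0 fires, +1 burnt (F count now 0)
Fire out after step 9
Initially T: 25, now '.': 33
Total burnt (originally-T cells now '.'): 22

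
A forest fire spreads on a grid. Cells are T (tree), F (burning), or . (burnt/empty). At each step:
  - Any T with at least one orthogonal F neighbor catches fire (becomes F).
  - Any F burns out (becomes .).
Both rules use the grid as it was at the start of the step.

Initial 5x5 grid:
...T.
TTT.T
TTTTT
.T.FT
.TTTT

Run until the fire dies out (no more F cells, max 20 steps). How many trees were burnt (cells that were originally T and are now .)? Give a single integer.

Step 1: +3 fires, +1 burnt (F count now 3)
Step 2: +4 fires, +3 burnt (F count now 4)
Step 3: +4 fires, +4 burnt (F count now 4)
Step 4: +3 fires, +4 burnt (F count now 3)
Step 5: +1 fires, +3 burnt (F count now 1)
Step 6: +0 fires, +1 burnt (F count now 0)
Fire out after step 6
Initially T: 16, now '.': 24
Total burnt (originally-T cells now '.'): 15

Answer: 15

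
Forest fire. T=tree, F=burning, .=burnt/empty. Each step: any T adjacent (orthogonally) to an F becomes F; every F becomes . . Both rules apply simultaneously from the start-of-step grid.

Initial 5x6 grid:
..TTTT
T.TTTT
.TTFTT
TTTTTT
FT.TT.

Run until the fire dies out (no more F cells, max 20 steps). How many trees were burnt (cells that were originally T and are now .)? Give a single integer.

Step 1: +6 fires, +2 burnt (F count now 6)
Step 2: +9 fires, +6 burnt (F count now 9)
Step 3: +5 fires, +9 burnt (F count now 5)
Step 4: +1 fires, +5 burnt (F count now 1)
Step 5: +0 fires, +1 burnt (F count now 0)
Fire out after step 5
Initially T: 22, now '.': 29
Total burnt (originally-T cells now '.'): 21

Answer: 21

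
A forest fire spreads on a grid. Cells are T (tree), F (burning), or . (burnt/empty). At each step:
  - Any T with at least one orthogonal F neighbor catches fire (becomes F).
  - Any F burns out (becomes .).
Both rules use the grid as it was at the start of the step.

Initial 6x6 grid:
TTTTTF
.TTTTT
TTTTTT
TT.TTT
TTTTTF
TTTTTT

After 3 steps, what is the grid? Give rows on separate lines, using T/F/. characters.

Step 1: 5 trees catch fire, 2 burn out
  TTTTF.
  .TTTTF
  TTTTTT
  TT.TTF
  TTTTF.
  TTTTTF
Step 2: 6 trees catch fire, 5 burn out
  TTTF..
  .TTTF.
  TTTTTF
  TT.TF.
  TTTF..
  TTTTF.
Step 3: 6 trees catch fire, 6 burn out
  TTF...
  .TTF..
  TTTTF.
  TT.F..
  TTF...
  TTTF..

TTF...
.TTF..
TTTTF.
TT.F..
TTF...
TTTF..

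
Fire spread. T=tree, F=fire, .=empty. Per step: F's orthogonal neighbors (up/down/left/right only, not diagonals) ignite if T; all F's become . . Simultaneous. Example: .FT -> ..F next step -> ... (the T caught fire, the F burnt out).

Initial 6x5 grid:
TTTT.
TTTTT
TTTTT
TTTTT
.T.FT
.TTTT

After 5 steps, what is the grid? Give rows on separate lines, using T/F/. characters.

Step 1: 3 trees catch fire, 1 burn out
  TTTT.
  TTTTT
  TTTTT
  TTTFT
  .T..F
  .TTFT
Step 2: 5 trees catch fire, 3 burn out
  TTTT.
  TTTTT
  TTTFT
  TTF.F
  .T...
  .TF.F
Step 3: 5 trees catch fire, 5 burn out
  TTTT.
  TTTFT
  TTF.F
  TF...
  .T...
  .F...
Step 4: 6 trees catch fire, 5 burn out
  TTTF.
  TTF.F
  TF...
  F....
  .F...
  .....
Step 5: 3 trees catch fire, 6 burn out
  TTF..
  TF...
  F....
  .....
  .....
  .....

TTF..
TF...
F....
.....
.....
.....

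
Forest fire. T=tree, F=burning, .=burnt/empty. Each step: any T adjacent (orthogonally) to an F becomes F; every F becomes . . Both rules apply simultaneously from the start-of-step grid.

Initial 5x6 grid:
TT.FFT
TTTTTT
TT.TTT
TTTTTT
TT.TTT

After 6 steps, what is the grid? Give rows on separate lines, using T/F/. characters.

Step 1: 3 trees catch fire, 2 burn out
  TT...F
  TTTFFT
  TT.TTT
  TTTTTT
  TT.TTT
Step 2: 4 trees catch fire, 3 burn out
  TT....
  TTF..F
  TT.FFT
  TTTTTT
  TT.TTT
Step 3: 4 trees catch fire, 4 burn out
  TT....
  TF....
  TT...F
  TTTFFT
  TT.TTT
Step 4: 7 trees catch fire, 4 burn out
  TF....
  F.....
  TF....
  TTF..F
  TT.FFT
Step 5: 4 trees catch fire, 7 burn out
  F.....
  ......
  F.....
  TF....
  TT...F
Step 6: 2 trees catch fire, 4 burn out
  ......
  ......
  ......
  F.....
  TF....

......
......
......
F.....
TF....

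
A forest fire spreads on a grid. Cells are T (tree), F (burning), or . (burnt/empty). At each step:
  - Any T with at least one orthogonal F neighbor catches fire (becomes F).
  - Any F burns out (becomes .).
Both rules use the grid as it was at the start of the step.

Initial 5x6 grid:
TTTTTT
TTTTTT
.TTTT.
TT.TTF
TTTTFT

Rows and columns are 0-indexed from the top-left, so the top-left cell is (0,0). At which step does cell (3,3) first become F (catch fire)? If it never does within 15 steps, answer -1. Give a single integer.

Step 1: cell (3,3)='T' (+3 fires, +2 burnt)
Step 2: cell (3,3)='F' (+3 fires, +3 burnt)
  -> target ignites at step 2
Step 3: cell (3,3)='.' (+3 fires, +3 burnt)
Step 4: cell (3,3)='.' (+6 fires, +3 burnt)
Step 5: cell (3,3)='.' (+5 fires, +6 burnt)
Step 6: cell (3,3)='.' (+2 fires, +5 burnt)
Step 7: cell (3,3)='.' (+2 fires, +2 burnt)
Step 8: cell (3,3)='.' (+1 fires, +2 burnt)
Step 9: cell (3,3)='.' (+0 fires, +1 burnt)
  fire out at step 9

2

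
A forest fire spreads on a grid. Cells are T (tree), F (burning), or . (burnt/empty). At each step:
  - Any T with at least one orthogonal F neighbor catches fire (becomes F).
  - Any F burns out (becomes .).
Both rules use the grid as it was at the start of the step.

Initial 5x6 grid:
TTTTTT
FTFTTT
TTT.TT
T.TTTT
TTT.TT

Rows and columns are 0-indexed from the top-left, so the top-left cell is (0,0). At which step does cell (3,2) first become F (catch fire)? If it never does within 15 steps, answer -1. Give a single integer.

Step 1: cell (3,2)='T' (+6 fires, +2 burnt)
Step 2: cell (3,2)='F' (+6 fires, +6 burnt)
  -> target ignites at step 2
Step 3: cell (3,2)='.' (+6 fires, +6 burnt)
Step 4: cell (3,2)='.' (+4 fires, +6 burnt)
Step 5: cell (3,2)='.' (+2 fires, +4 burnt)
Step 6: cell (3,2)='.' (+1 fires, +2 burnt)
Step 7: cell (3,2)='.' (+0 fires, +1 burnt)
  fire out at step 7

2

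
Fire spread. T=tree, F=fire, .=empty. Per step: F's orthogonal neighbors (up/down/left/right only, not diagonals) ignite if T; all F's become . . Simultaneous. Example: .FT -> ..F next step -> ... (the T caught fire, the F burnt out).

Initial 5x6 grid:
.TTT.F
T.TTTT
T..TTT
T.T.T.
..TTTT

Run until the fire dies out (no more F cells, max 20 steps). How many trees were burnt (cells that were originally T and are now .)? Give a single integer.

Answer: 16

Derivation:
Step 1: +1 fires, +1 burnt (F count now 1)
Step 2: +2 fires, +1 burnt (F count now 2)
Step 3: +2 fires, +2 burnt (F count now 2)
Step 4: +4 fires, +2 burnt (F count now 4)
Step 5: +2 fires, +4 burnt (F count now 2)
Step 6: +3 fires, +2 burnt (F count now 3)
Step 7: +1 fires, +3 burnt (F count now 1)
Step 8: +1 fires, +1 burnt (F count now 1)
Step 9: +0 fires, +1 burnt (F count now 0)
Fire out after step 9
Initially T: 19, now '.': 27
Total burnt (originally-T cells now '.'): 16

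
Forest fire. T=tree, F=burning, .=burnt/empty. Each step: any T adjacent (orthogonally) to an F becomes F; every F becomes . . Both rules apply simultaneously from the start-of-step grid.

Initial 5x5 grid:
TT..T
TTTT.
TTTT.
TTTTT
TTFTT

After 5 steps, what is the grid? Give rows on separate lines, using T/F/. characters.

Step 1: 3 trees catch fire, 1 burn out
  TT..T
  TTTT.
  TTTT.
  TTFTT
  TF.FT
Step 2: 5 trees catch fire, 3 burn out
  TT..T
  TTTT.
  TTFT.
  TF.FT
  F...F
Step 3: 5 trees catch fire, 5 burn out
  TT..T
  TTFT.
  TF.F.
  F...F
  .....
Step 4: 3 trees catch fire, 5 burn out
  TT..T
  TF.F.
  F....
  .....
  .....
Step 5: 2 trees catch fire, 3 burn out
  TF..T
  F....
  .....
  .....
  .....

TF..T
F....
.....
.....
.....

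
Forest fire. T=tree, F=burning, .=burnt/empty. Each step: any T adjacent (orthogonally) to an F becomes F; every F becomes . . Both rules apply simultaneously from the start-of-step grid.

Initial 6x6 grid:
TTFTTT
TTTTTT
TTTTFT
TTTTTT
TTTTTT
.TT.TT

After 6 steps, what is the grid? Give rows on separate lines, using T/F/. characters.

Step 1: 7 trees catch fire, 2 burn out
  TF.FTT
  TTFTFT
  TTTF.F
  TTTTFT
  TTTTTT
  .TT.TT
Step 2: 9 trees catch fire, 7 burn out
  F...FT
  TF.F.F
  TTF...
  TTTF.F
  TTTTFT
  .TT.TT
Step 3: 7 trees catch fire, 9 burn out
  .....F
  F.....
  TF....
  TTF...
  TTTF.F
  .TT.FT
Step 4: 4 trees catch fire, 7 burn out
  ......
  ......
  F.....
  TF....
  TTF...
  .TT..F
Step 5: 3 trees catch fire, 4 burn out
  ......
  ......
  ......
  F.....
  TF....
  .TF...
Step 6: 2 trees catch fire, 3 burn out
  ......
  ......
  ......
  ......
  F.....
  .F....

......
......
......
......
F.....
.F....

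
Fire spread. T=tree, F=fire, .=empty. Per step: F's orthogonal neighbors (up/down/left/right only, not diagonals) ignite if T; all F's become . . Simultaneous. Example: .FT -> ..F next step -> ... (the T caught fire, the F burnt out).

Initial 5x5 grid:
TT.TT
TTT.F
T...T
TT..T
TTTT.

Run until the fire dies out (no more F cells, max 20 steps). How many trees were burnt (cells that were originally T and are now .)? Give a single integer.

Step 1: +2 fires, +1 burnt (F count now 2)
Step 2: +2 fires, +2 burnt (F count now 2)
Step 3: +0 fires, +2 burnt (F count now 0)
Fire out after step 3
Initially T: 16, now '.': 13
Total burnt (originally-T cells now '.'): 4

Answer: 4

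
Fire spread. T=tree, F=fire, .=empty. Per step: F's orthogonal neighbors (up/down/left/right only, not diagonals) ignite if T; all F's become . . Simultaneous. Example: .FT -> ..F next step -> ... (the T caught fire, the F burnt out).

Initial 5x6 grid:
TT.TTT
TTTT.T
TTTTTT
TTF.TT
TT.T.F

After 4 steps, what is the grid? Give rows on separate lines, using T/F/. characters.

Step 1: 3 trees catch fire, 2 burn out
  TT.TTT
  TTTT.T
  TTFTTT
  TF..TF
  TT.T..
Step 2: 7 trees catch fire, 3 burn out
  TT.TTT
  TTFT.T
  TF.FTF
  F...F.
  TF.T..
Step 3: 6 trees catch fire, 7 burn out
  TT.TTT
  TF.F.F
  F...F.
  ......
  F..T..
Step 4: 4 trees catch fire, 6 burn out
  TF.FTF
  F.....
  ......
  ......
  ...T..

TF.FTF
F.....
......
......
...T..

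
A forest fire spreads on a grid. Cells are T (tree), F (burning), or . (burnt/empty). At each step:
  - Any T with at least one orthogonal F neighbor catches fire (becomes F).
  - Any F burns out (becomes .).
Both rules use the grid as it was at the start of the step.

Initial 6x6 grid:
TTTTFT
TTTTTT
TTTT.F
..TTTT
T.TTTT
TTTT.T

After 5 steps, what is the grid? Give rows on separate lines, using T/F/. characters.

Step 1: 5 trees catch fire, 2 burn out
  TTTF.F
  TTTTFF
  TTTT..
  ..TTTF
  T.TTTT
  TTTT.T
Step 2: 4 trees catch fire, 5 burn out
  TTF...
  TTTF..
  TTTT..
  ..TTF.
  T.TTTF
  TTTT.T
Step 3: 6 trees catch fire, 4 burn out
  TF....
  TTF...
  TTTF..
  ..TF..
  T.TTF.
  TTTT.F
Step 4: 5 trees catch fire, 6 burn out
  F.....
  TF....
  TTF...
  ..F...
  T.TF..
  TTTT..
Step 5: 4 trees catch fire, 5 burn out
  ......
  F.....
  TF....
  ......
  T.F...
  TTTF..

......
F.....
TF....
......
T.F...
TTTF..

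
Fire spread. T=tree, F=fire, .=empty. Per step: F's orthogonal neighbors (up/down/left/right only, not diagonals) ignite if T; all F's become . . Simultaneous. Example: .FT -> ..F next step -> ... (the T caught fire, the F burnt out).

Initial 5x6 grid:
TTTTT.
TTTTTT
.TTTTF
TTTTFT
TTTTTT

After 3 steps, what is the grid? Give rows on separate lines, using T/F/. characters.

Step 1: 5 trees catch fire, 2 burn out
  TTTTT.
  TTTTTF
  .TTTF.
  TTTF.F
  TTTTFT
Step 2: 5 trees catch fire, 5 burn out
  TTTTT.
  TTTTF.
  .TTF..
  TTF...
  TTTF.F
Step 3: 5 trees catch fire, 5 burn out
  TTTTF.
  TTTF..
  .TF...
  TF....
  TTF...

TTTTF.
TTTF..
.TF...
TF....
TTF...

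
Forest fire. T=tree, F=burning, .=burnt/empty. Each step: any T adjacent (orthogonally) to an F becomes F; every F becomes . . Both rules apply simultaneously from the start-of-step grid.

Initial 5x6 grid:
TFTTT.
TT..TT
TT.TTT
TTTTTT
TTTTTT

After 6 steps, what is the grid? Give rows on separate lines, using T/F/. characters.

Step 1: 3 trees catch fire, 1 burn out
  F.FTT.
  TF..TT
  TT.TTT
  TTTTTT
  TTTTTT
Step 2: 3 trees catch fire, 3 burn out
  ...FT.
  F...TT
  TF.TTT
  TTTTTT
  TTTTTT
Step 3: 3 trees catch fire, 3 burn out
  ....F.
  ....TT
  F..TTT
  TFTTTT
  TTTTTT
Step 4: 4 trees catch fire, 3 burn out
  ......
  ....FT
  ...TTT
  F.FTTT
  TFTTTT
Step 5: 5 trees catch fire, 4 burn out
  ......
  .....F
  ...TFT
  ...FTT
  F.FTTT
Step 6: 4 trees catch fire, 5 burn out
  ......
  ......
  ...F.F
  ....FT
  ...FTT

......
......
...F.F
....FT
...FTT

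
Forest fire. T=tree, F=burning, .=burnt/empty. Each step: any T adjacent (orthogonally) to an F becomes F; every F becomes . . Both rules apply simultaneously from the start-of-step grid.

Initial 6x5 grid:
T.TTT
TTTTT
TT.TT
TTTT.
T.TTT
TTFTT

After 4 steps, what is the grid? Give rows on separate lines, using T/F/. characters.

Step 1: 3 trees catch fire, 1 burn out
  T.TTT
  TTTTT
  TT.TT
  TTTT.
  T.FTT
  TF.FT
Step 2: 4 trees catch fire, 3 burn out
  T.TTT
  TTTTT
  TT.TT
  TTFT.
  T..FT
  F...F
Step 3: 4 trees catch fire, 4 burn out
  T.TTT
  TTTTT
  TT.TT
  TF.F.
  F...F
  .....
Step 4: 3 trees catch fire, 4 burn out
  T.TTT
  TTTTT
  TF.FT
  F....
  .....
  .....

T.TTT
TTTTT
TF.FT
F....
.....
.....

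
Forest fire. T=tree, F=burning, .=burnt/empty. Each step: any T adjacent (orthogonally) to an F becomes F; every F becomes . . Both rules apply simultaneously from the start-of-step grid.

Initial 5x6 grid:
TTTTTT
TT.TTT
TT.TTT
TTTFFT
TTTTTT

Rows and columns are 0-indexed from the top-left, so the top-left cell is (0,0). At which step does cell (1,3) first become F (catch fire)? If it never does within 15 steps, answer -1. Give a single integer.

Step 1: cell (1,3)='T' (+6 fires, +2 burnt)
Step 2: cell (1,3)='F' (+6 fires, +6 burnt)
  -> target ignites at step 2
Step 3: cell (1,3)='.' (+6 fires, +6 burnt)
Step 4: cell (1,3)='.' (+5 fires, +6 burnt)
Step 5: cell (1,3)='.' (+2 fires, +5 burnt)
Step 6: cell (1,3)='.' (+1 fires, +2 burnt)
Step 7: cell (1,3)='.' (+0 fires, +1 burnt)
  fire out at step 7

2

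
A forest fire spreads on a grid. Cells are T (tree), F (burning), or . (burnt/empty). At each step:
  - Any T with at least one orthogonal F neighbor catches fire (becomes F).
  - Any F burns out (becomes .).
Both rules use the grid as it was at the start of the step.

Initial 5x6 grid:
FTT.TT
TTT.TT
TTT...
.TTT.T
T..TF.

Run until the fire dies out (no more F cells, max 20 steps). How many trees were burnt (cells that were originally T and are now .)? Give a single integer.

Answer: 12

Derivation:
Step 1: +3 fires, +2 burnt (F count now 3)
Step 2: +4 fires, +3 burnt (F count now 4)
Step 3: +3 fires, +4 burnt (F count now 3)
Step 4: +2 fires, +3 burnt (F count now 2)
Step 5: +0 fires, +2 burnt (F count now 0)
Fire out after step 5
Initially T: 18, now '.': 24
Total burnt (originally-T cells now '.'): 12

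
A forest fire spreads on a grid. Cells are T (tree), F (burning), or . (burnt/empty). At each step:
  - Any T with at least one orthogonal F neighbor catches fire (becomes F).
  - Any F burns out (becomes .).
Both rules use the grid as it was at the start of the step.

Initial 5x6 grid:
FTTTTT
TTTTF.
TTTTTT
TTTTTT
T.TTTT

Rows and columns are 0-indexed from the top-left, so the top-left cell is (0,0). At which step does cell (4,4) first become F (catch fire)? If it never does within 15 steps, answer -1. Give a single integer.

Step 1: cell (4,4)='T' (+5 fires, +2 burnt)
Step 2: cell (4,4)='T' (+9 fires, +5 burnt)
Step 3: cell (4,4)='F' (+6 fires, +9 burnt)
  -> target ignites at step 3
Step 4: cell (4,4)='.' (+5 fires, +6 burnt)
Step 5: cell (4,4)='.' (+1 fires, +5 burnt)
Step 6: cell (4,4)='.' (+0 fires, +1 burnt)
  fire out at step 6

3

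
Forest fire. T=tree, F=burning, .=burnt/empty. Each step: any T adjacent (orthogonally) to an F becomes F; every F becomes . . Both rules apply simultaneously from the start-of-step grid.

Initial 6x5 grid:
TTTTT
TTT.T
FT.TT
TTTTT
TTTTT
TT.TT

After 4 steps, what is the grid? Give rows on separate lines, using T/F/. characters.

Step 1: 3 trees catch fire, 1 burn out
  TTTTT
  FTT.T
  .F.TT
  FTTTT
  TTTTT
  TT.TT
Step 2: 4 trees catch fire, 3 burn out
  FTTTT
  .FT.T
  ...TT
  .FTTT
  FTTTT
  TT.TT
Step 3: 5 trees catch fire, 4 burn out
  .FTTT
  ..F.T
  ...TT
  ..FTT
  .FTTT
  FT.TT
Step 4: 4 trees catch fire, 5 burn out
  ..FTT
  ....T
  ...TT
  ...FT
  ..FTT
  .F.TT

..FTT
....T
...TT
...FT
..FTT
.F.TT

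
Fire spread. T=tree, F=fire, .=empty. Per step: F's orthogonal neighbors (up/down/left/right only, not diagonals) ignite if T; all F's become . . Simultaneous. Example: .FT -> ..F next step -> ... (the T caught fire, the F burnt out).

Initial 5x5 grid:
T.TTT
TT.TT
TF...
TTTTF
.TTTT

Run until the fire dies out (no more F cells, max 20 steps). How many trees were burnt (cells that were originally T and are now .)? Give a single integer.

Answer: 12

Derivation:
Step 1: +5 fires, +2 burnt (F count now 5)
Step 2: +5 fires, +5 burnt (F count now 5)
Step 3: +2 fires, +5 burnt (F count now 2)
Step 4: +0 fires, +2 burnt (F count now 0)
Fire out after step 4
Initially T: 17, now '.': 20
Total burnt (originally-T cells now '.'): 12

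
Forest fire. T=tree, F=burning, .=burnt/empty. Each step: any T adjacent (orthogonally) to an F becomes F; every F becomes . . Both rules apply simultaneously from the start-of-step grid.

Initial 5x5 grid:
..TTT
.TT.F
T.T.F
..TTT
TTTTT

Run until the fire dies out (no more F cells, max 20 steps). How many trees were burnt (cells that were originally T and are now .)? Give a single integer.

Answer: 14

Derivation:
Step 1: +2 fires, +2 burnt (F count now 2)
Step 2: +3 fires, +2 burnt (F count now 3)
Step 3: +3 fires, +3 burnt (F count now 3)
Step 4: +3 fires, +3 burnt (F count now 3)
Step 5: +2 fires, +3 burnt (F count now 2)
Step 6: +1 fires, +2 burnt (F count now 1)
Step 7: +0 fires, +1 burnt (F count now 0)
Fire out after step 7
Initially T: 15, now '.': 24
Total burnt (originally-T cells now '.'): 14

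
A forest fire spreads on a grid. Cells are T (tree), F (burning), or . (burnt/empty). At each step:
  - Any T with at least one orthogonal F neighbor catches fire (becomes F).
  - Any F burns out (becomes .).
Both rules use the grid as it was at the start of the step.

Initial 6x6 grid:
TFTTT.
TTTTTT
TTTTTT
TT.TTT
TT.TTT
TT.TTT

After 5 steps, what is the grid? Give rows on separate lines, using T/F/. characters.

Step 1: 3 trees catch fire, 1 burn out
  F.FTT.
  TFTTTT
  TTTTTT
  TT.TTT
  TT.TTT
  TT.TTT
Step 2: 4 trees catch fire, 3 burn out
  ...FT.
  F.FTTT
  TFTTTT
  TT.TTT
  TT.TTT
  TT.TTT
Step 3: 5 trees catch fire, 4 burn out
  ....F.
  ...FTT
  F.FTTT
  TF.TTT
  TT.TTT
  TT.TTT
Step 4: 4 trees catch fire, 5 burn out
  ......
  ....FT
  ...FTT
  F..TTT
  TF.TTT
  TT.TTT
Step 5: 5 trees catch fire, 4 burn out
  ......
  .....F
  ....FT
  ...FTT
  F..TTT
  TF.TTT

......
.....F
....FT
...FTT
F..TTT
TF.TTT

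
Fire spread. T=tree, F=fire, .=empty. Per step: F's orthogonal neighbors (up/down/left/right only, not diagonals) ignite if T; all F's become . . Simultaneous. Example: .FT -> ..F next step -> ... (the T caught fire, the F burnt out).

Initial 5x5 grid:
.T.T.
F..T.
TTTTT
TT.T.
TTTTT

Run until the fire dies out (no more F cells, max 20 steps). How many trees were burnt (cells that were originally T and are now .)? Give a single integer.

Step 1: +1 fires, +1 burnt (F count now 1)
Step 2: +2 fires, +1 burnt (F count now 2)
Step 3: +3 fires, +2 burnt (F count now 3)
Step 4: +2 fires, +3 burnt (F count now 2)
Step 5: +4 fires, +2 burnt (F count now 4)
Step 6: +2 fires, +4 burnt (F count now 2)
Step 7: +1 fires, +2 burnt (F count now 1)
Step 8: +0 fires, +1 burnt (F count now 0)
Fire out after step 8
Initially T: 16, now '.': 24
Total burnt (originally-T cells now '.'): 15

Answer: 15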